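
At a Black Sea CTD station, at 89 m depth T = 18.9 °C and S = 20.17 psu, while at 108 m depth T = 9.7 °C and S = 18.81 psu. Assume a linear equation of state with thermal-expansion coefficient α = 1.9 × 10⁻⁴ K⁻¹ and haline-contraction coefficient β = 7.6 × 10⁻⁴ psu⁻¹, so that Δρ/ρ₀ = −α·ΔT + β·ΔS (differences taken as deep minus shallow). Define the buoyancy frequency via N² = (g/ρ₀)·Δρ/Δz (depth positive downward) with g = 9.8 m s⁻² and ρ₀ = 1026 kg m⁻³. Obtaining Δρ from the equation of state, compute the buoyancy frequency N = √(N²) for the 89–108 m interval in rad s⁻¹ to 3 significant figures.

ΔT = -9.2 K, ΔS = -1.36 psu (deep − shallow).
Δρ/ρ₀ = −αΔT + βΔS = 1.748 × 10⁻³ − 1.0336 × 10⁻³ = 7.144 × 10⁻⁴, so Δρ ≈ 0.7330 kg m⁻³.
N² = (g/ρ₀)·Δρ/Δz = g·(Δρ/ρ₀)/Δz = 9.8 × 7.144 × 10⁻⁴ / 19 = 3.6848 × 10⁻⁴ s⁻².
N = √(3.6848 × 10⁻⁴) = 0.019196 rad s⁻¹ ≈ 0.0192 rad s⁻¹.

0.0192 rad s⁻¹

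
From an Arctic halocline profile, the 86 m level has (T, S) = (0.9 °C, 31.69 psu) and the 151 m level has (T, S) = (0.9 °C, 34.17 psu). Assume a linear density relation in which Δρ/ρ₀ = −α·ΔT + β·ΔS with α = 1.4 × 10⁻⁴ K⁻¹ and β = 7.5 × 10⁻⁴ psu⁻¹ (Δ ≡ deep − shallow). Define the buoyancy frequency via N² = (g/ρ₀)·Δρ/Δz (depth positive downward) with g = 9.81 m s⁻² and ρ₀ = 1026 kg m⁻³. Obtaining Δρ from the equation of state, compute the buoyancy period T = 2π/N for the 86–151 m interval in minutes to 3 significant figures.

6.25 min

ΔT = +0.0 K, ΔS = +2.48 psu (deep − shallow).
Δρ/ρ₀ = −αΔT + βΔS = 0 + 1.86 × 10⁻³ = 1.86 × 10⁻³, so Δρ ≈ 1.908 kg m⁻³.
N² = (g/ρ₀)·Δρ/Δz = g·(Δρ/ρ₀)/Δz = 9.81 × 1.86 × 10⁻³ / 65 = 2.8072 × 10⁻⁴ s⁻².
N = √(2.8072 × 10⁻⁴) = 0.016755 rad s⁻¹ → T = 2π/N = 375.00 s = 6.2500 min ≈ 6.25 min.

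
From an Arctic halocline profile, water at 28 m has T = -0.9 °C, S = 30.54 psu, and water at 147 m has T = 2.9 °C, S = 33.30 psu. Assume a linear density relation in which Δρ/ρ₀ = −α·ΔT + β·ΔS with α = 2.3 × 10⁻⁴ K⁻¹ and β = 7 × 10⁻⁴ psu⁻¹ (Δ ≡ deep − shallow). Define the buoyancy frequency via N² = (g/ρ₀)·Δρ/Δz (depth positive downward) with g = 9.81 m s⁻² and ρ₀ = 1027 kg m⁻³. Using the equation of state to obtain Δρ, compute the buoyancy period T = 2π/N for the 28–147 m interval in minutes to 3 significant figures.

ΔT = +3.8 K, ΔS = +2.76 psu (deep − shallow).
Δρ/ρ₀ = −αΔT + βΔS = -8.74 × 10⁻⁴ + 1.932 × 10⁻³ = 1.058 × 10⁻³, so Δρ ≈ 1.087 kg m⁻³.
N² = (g/ρ₀)·Δρ/Δz = g·(Δρ/ρ₀)/Δz = 9.81 × 1.058 × 10⁻³ / 119 = 8.7218 × 10⁻⁵ s⁻².
N = √(8.7218 × 10⁻⁵) = 9.3391 × 10⁻³ rad s⁻¹ → T = 2π/N = 672.78 s = 11.213 min ≈ 11.2 min.

11.2 min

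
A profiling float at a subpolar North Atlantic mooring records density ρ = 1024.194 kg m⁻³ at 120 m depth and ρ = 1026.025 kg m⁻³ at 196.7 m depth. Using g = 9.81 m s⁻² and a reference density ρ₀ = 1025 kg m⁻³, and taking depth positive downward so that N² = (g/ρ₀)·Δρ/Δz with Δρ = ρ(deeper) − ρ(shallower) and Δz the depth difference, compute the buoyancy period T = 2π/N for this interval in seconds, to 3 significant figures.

Δρ = 1026.025 − 1024.194 = 1.831 kg m⁻³ over Δz = 196.7 − 120 = 76.7 m.
N² = (9.81/1025) × (1.831/76.7) = 2.2847 × 10⁻⁴ s⁻².
N = √(2.2847 × 10⁻⁴) = 0.015115 rad s⁻¹, so T = 2π/N = 415.69 s ≈ 416 s.

416 s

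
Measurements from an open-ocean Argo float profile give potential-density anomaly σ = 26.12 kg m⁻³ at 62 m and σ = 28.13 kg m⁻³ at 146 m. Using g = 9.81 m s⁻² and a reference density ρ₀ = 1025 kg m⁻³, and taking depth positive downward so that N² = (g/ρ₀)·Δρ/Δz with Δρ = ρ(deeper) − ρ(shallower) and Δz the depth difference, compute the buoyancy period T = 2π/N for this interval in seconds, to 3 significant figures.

Δρ = 1028.13 − 1026.12 = 2.01 kg m⁻³ over Δz = 146 − 62 = 84 m.
N² = (9.81/1025) × (2.01/84) = 2.2901 × 10⁻⁴ s⁻².
N = √(2.2901 × 10⁻⁴) = 0.015133 rad s⁻¹, so T = 2π/N = 415.20 s ≈ 415 s.
A positive N² confirms static stability across the interval.

415 s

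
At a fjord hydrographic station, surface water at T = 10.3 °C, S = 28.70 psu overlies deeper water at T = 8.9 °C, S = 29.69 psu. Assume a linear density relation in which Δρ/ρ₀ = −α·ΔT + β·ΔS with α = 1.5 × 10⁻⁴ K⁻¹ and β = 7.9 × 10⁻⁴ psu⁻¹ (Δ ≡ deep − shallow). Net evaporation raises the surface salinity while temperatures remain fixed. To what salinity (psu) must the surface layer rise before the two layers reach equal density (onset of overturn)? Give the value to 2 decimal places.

Neutral buoyancy requires −α(T_deep − T_surf) + β(S_deep − S_surf′) = 0.
S_surf′ = S_deep − (α/β)·ΔT = 29.69 − (1.5 × 10⁻⁴/7.9 × 10⁻⁴)·(-1.4) = 29.9558 psu.
Increase required: 29.9558 − 28.70 = 1.2558 psu.

29.96 psu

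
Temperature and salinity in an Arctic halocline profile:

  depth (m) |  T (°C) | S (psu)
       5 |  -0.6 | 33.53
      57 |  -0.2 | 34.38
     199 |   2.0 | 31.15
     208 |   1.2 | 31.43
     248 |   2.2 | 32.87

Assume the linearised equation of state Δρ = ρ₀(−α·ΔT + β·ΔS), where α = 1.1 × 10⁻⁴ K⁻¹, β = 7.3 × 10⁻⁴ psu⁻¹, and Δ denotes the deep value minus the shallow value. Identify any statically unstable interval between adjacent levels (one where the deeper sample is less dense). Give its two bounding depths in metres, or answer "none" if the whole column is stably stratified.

Evaluate Δρ/ρ₀ = −αΔT + βΔS across each adjacent pair:
  5–57 m: −αΔT+βΔS = −(1.1 × 10⁻⁴)(+0.4)+(7.3 × 10⁻⁴)(+0.85) = 5.8 × 10⁻⁴ → stable
  57–199 m: −αΔT+βΔS = −(1.1 × 10⁻⁴)(+2.2)+(7.3 × 10⁻⁴)(-3.23) = -2.6 × 10⁻³ → UNSTABLE
  199–208 m: −αΔT+βΔS = −(1.1 × 10⁻⁴)(-0.8)+(7.3 × 10⁻⁴)(+0.28) = 2.9 × 10⁻⁴ → stable
  208–248 m: −αΔT+βΔS = −(1.1 × 10⁻⁴)(+1.0)+(7.3 × 10⁻⁴)(+1.44) = 9.4 × 10⁻⁴ → stable
The 57–199 m interval has Δρ < 0: lighter water underlies denser water.

57–199 m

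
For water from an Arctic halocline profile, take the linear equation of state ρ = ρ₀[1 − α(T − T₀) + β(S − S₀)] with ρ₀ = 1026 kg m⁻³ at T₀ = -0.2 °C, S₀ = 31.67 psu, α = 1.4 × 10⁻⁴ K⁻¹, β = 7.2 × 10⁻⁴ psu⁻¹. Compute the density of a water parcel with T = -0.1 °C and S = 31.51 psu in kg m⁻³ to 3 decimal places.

T − T₀ = +0.1 K, S − S₀ = -0.16 psu.
Bracket = 1 − α·(+0.1) + β·(-0.16) = 1 + (-1.292 × 10⁻⁴) = 0.9998708.
ρ = 1026 × 0.9998708 = 1025.867 kg m⁻³.

1025.867 kg m⁻³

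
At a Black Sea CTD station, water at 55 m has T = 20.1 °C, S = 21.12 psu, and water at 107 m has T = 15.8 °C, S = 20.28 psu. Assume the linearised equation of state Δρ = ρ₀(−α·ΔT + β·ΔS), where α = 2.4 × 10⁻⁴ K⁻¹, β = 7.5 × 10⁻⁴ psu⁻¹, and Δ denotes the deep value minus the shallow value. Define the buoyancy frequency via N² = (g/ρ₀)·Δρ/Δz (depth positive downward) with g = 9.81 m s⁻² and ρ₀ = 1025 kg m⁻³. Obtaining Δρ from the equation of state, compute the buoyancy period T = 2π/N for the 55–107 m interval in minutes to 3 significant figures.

12.0 min

ΔT = -4.3 K, ΔS = -0.84 psu (deep − shallow).
Δρ/ρ₀ = −αΔT + βΔS = 1.032 × 10⁻³ − 6.30 × 10⁻⁴ = 4.02 × 10⁻⁴, so Δρ ≈ 0.4120 kg m⁻³.
N² = (g/ρ₀)·Δρ/Δz = g·(Δρ/ρ₀)/Δz = 9.81 × 4.02 × 10⁻⁴ / 52 = 7.5839 × 10⁻⁵ s⁻².
N = √(7.5839 × 10⁻⁵) = 8.7086 × 10⁻³ rad s⁻¹ → T = 2π/N = 721.49 s = 12.025 min ≈ 12.0 min.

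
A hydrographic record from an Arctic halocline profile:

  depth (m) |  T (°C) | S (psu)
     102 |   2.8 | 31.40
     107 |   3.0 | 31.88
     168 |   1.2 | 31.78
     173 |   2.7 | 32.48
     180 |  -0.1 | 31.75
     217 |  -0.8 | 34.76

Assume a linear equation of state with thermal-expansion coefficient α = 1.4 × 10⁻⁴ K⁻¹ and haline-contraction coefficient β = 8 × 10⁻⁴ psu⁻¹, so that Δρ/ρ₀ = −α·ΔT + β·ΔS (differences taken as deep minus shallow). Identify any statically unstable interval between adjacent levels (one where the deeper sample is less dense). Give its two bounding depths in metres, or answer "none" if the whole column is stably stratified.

Evaluate Δρ/ρ₀ = −αΔT + βΔS across each adjacent pair:
  102–107 m: −αΔT+βΔS = −(1.4 × 10⁻⁴)(+0.2)+(8 × 10⁻⁴)(+0.48) = 3.6 × 10⁻⁴ → stable
  107–168 m: −αΔT+βΔS = −(1.4 × 10⁻⁴)(-1.8)+(8 × 10⁻⁴)(-0.10) = 1.7 × 10⁻⁴ → stable
  168–173 m: −αΔT+βΔS = −(1.4 × 10⁻⁴)(+1.5)+(8 × 10⁻⁴)(+0.70) = 3.5 × 10⁻⁴ → stable
  173–180 m: −αΔT+βΔS = −(1.4 × 10⁻⁴)(-2.8)+(8 × 10⁻⁴)(-0.73) = -1.9 × 10⁻⁴ → UNSTABLE
  180–217 m: −αΔT+βΔS = −(1.4 × 10⁻⁴)(-0.7)+(8 × 10⁻⁴)(+3.01) = 2.5 × 10⁻³ → stable
The 173–180 m interval has Δρ < 0: lighter water underlies denser water.

173–180 m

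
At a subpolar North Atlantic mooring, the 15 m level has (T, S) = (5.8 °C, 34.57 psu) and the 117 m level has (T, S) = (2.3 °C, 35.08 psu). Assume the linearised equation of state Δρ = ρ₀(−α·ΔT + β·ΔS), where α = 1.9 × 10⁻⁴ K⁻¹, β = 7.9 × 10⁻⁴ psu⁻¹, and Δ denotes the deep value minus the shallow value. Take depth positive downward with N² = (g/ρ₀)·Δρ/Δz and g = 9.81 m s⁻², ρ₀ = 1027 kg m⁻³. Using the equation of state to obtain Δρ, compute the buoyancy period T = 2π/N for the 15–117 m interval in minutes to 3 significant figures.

10.3 min

ΔT = -3.5 K, ΔS = +0.51 psu (deep − shallow).
Δρ/ρ₀ = −αΔT + βΔS = 6.65 × 10⁻⁴ + 4.029 × 10⁻⁴ = 1.0679 × 10⁻³, so Δρ ≈ 1.097 kg m⁻³.
N² = (g/ρ₀)·Δρ/Δz = g·(Δρ/ρ₀)/Δz = 9.81 × 1.0679 × 10⁻³ / 102 = 1.0271 × 10⁻⁴ s⁻².
N = √(1.0271 × 10⁻⁴) = 0.010135 rad s⁻¹ → T = 2π/N = 619.95 s = 10.333 min ≈ 10.3 min.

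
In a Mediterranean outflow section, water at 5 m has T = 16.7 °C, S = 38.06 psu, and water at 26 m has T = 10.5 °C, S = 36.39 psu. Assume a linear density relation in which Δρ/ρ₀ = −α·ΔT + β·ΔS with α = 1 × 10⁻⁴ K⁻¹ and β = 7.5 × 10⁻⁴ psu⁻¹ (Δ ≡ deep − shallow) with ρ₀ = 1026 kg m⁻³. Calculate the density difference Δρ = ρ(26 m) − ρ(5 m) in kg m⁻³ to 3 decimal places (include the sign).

ΔT = -6.2 K, ΔS = -1.67 psu (deep − shallow).
Δρ/ρ₀ = −(1 × 10⁻⁴)(-6.2) + (7.5 × 10⁻⁴)(-1.67) = -6.325 × 10⁻⁴.
Δρ = 1026 × (-6.325 × 10⁻⁴) = -0.649 kg m⁻³.
Negative Δρ: lighter below, statically unstable.

-0.649 kg m⁻³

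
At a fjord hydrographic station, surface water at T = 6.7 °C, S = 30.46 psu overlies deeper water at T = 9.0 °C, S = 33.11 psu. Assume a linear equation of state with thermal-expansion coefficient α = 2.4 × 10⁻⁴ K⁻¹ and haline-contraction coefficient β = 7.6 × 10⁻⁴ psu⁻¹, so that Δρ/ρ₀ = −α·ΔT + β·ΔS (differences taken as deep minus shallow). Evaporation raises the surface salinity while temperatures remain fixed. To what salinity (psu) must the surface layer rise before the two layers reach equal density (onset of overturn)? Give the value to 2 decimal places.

Neutral buoyancy requires −α(T_deep − T_surf) + β(S_deep − S_surf′) = 0.
S_surf′ = S_deep − (α/β)·ΔT = 33.11 − (2.4 × 10⁻⁴/7.6 × 10⁻⁴)·(+2.3) = 32.3837 psu.
Increase required: 32.3837 − 30.46 = 1.9237 psu.

32.38 psu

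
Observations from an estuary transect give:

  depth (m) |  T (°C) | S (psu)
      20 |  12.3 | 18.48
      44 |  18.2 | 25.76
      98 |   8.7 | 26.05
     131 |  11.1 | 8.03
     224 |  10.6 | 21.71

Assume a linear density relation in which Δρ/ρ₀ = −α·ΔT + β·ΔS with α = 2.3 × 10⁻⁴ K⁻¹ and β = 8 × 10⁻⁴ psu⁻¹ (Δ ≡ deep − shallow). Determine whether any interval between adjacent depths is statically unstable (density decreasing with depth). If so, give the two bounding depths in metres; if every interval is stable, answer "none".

98–131 m

Evaluate Δρ/ρ₀ = −αΔT + βΔS across each adjacent pair:
  20–44 m: −αΔT+βΔS = −(2.3 × 10⁻⁴)(+5.9)+(8 × 10⁻⁴)(+7.28) = 4.5 × 10⁻³ → stable
  44–98 m: −αΔT+βΔS = −(2.3 × 10⁻⁴)(-9.5)+(8 × 10⁻⁴)(+0.29) = 2.4 × 10⁻³ → stable
  98–131 m: −αΔT+βΔS = −(2.3 × 10⁻⁴)(+2.4)+(8 × 10⁻⁴)(-18.02) = -0.015 → UNSTABLE
  131–224 m: −αΔT+βΔS = −(2.3 × 10⁻⁴)(-0.5)+(8 × 10⁻⁴)(+13.68) = 0.011 → stable
The 98–131 m interval has Δρ < 0: lighter water underlies denser water.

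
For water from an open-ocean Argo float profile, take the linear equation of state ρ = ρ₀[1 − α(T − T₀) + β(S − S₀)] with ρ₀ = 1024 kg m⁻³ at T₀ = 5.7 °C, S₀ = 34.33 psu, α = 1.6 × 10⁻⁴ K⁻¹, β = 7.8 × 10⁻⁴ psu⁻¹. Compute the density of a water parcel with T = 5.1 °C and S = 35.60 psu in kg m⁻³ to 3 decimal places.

1025.113 kg m⁻³

T − T₀ = -0.6 K, S − S₀ = +1.27 psu.
Bracket = 1 − α·(-0.6) + β·(+1.27) = 1 + (1.0866 × 10⁻³) = 1.0010866.
ρ = 1024 × 1.0010866 = 1025.113 kg m⁻³.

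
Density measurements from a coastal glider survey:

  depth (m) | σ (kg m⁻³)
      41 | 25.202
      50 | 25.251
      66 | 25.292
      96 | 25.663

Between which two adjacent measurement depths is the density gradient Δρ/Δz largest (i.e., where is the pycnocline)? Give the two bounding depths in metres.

Compute the density gradient over each adjacent pair:
  41–50 m: Δρ/Δz = 0.049/9 = 5.4 × 10⁻³ kg m⁻⁴
  50–66 m: Δρ/Δz = 0.041/16 = 2.6 × 10⁻³ kg m⁻⁴
  66–96 m: Δρ/Δz = 0.371/30 = 0.012 kg m⁻⁴
The largest gradient is in the 66–96 m interval — the pycnocline.

66–96 m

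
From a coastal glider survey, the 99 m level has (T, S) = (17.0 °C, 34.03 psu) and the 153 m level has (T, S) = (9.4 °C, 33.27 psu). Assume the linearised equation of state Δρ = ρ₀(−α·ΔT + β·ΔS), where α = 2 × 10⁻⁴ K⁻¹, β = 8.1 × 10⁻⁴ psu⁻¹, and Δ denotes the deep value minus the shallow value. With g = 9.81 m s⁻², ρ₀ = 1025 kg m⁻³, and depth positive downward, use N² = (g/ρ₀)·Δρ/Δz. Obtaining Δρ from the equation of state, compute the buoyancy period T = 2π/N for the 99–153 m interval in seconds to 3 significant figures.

ΔT = -7.6 K, ΔS = -0.76 psu (deep − shallow).
Δρ/ρ₀ = −αΔT + βΔS = 1.52 × 10⁻³ − 6.156 × 10⁻⁴ = 9.044 × 10⁻⁴, so Δρ ≈ 0.9270 kg m⁻³.
N² = (g/ρ₀)·Δρ/Δz = g·(Δρ/ρ₀)/Δz = 9.81 × 9.044 × 10⁻⁴ / 54 = 1.6430 × 10⁻⁴ s⁻².
N = √(1.6430 × 10⁻⁴) = 0.012818 rad s⁻¹ → T = 2π/N = 490.18 s ≈ 490 s.

490 s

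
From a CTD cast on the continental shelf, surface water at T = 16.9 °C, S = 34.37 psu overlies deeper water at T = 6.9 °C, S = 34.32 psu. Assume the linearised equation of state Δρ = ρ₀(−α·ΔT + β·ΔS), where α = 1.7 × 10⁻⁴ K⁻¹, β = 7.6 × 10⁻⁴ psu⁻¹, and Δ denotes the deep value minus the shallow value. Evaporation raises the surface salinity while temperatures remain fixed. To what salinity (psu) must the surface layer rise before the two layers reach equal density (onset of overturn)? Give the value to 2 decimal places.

Neutral buoyancy requires −α(T_deep − T_surf) + β(S_deep − S_surf′) = 0.
S_surf′ = S_deep − (α/β)·ΔT = 34.32 − (1.7 × 10⁻⁴/7.6 × 10⁻⁴)·(-10.0) = 36.5568 psu.
Increase required: 36.5568 − 34.37 = 2.1868 psu.

36.56 psu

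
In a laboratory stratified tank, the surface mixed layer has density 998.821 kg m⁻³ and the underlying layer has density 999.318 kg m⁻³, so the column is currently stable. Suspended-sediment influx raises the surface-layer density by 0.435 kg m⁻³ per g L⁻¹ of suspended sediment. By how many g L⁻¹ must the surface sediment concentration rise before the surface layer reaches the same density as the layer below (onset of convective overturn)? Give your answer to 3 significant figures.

Density deficit of the surface layer: 999.318 − 998.821 = 0.497 kg m⁻³.
Required change = 0.497 / 0.435 = 1.14 g L⁻¹.

1.14 g L⁻¹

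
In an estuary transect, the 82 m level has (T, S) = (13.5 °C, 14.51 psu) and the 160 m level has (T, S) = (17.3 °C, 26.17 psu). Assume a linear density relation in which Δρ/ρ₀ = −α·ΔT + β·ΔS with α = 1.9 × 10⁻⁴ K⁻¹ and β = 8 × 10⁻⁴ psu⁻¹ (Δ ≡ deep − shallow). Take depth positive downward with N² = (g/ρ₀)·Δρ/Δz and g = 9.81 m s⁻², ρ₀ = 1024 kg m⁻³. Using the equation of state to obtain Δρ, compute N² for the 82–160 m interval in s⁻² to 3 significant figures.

1.08 × 10⁻³ s⁻²

ΔT = +3.8 K, ΔS = +11.66 psu (deep − shallow).
Δρ/ρ₀ = −αΔT + βΔS = -7.22 × 10⁻⁴ + 9.328 × 10⁻³ = 8.606 × 10⁻³, so Δρ ≈ 8.813 kg m⁻³.
N² = (g/ρ₀)·Δρ/Δz = g·(Δρ/ρ₀)/Δz = 9.81 × 8.606 × 10⁻³ / 78 = 1.0824 × 10⁻³ s⁻² ≈ 1.08 × 10⁻³ s⁻².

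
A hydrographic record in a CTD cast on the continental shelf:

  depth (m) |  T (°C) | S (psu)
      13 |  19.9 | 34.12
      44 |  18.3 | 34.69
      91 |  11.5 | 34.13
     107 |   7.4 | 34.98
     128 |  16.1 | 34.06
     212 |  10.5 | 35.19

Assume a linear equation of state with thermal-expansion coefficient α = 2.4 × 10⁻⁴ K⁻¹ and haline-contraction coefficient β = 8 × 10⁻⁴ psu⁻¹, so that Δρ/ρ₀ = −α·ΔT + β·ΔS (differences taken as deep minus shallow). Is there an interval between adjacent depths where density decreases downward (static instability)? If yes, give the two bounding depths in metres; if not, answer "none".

107–128 m

Evaluate Δρ/ρ₀ = −αΔT + βΔS across each adjacent pair:
  13–44 m: −αΔT+βΔS = −(2.4 × 10⁻⁴)(-1.6)+(8 × 10⁻⁴)(+0.57) = 8.4 × 10⁻⁴ → stable
  44–91 m: −αΔT+βΔS = −(2.4 × 10⁻⁴)(-6.8)+(8 × 10⁻⁴)(-0.56) = 1.2 × 10⁻³ → stable
  91–107 m: −αΔT+βΔS = −(2.4 × 10⁻⁴)(-4.1)+(8 × 10⁻⁴)(+0.85) = 1.7 × 10⁻³ → stable
  107–128 m: −αΔT+βΔS = −(2.4 × 10⁻⁴)(+8.7)+(8 × 10⁻⁴)(-0.92) = -2.8 × 10⁻³ → UNSTABLE
  128–212 m: −αΔT+βΔS = −(2.4 × 10⁻⁴)(-5.6)+(8 × 10⁻⁴)(+1.13) = 2.2 × 10⁻³ → stable
The 107–128 m interval has Δρ < 0: lighter water underlies denser water.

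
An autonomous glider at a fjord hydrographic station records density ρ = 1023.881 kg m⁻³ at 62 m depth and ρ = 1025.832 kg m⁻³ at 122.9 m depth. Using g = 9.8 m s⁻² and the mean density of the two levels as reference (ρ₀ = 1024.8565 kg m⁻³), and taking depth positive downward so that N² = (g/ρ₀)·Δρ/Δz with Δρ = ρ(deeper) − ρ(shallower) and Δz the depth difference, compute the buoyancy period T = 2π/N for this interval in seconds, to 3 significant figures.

Δρ = 1025.832 − 1023.881 = 1.951 kg m⁻³ over Δz = 122.9 − 62 = 60.9 m.
N² = (9.8/1024.8565) × (1.951/60.9) = 3.0634 × 10⁻⁴ s⁻².
N = √(3.0634 × 10⁻⁴) = 0.017503 rad s⁻¹, so T = 2π/N = 358.98 s ≈ 359 s.

359 s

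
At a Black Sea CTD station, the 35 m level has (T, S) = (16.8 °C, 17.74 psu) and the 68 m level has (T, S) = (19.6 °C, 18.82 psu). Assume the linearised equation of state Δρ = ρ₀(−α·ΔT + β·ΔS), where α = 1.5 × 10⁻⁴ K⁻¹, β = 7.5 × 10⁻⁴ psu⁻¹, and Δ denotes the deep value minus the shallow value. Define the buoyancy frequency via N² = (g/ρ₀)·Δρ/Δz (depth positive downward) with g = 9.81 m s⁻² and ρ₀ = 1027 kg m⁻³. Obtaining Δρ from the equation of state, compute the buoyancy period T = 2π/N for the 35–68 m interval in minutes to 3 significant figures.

ΔT = +2.8 K, ΔS = +1.08 psu (deep − shallow).
Δρ/ρ₀ = −αΔT + βΔS = -4.20 × 10⁻⁴ + 8.10 × 10⁻⁴ = 3.90 × 10⁻⁴, so Δρ ≈ 0.4005 kg m⁻³.
N² = (g/ρ₀)·Δρ/Δz = g·(Δρ/ρ₀)/Δz = 9.81 × 3.90 × 10⁻⁴ / 33 = 1.1594 × 10⁻⁴ s⁻².
N = √(1.1594 × 10⁻⁴) = 0.010768 rad s⁻¹ → T = 2π/N = 583.51 s = 9.7252 min ≈ 9.73 min.

9.73 min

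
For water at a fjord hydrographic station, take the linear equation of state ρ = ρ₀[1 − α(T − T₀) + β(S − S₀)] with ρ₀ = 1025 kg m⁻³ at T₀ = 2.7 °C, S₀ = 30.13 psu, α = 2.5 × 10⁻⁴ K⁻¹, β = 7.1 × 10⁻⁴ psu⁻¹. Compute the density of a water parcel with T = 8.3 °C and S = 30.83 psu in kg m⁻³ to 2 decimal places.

T − T₀ = +5.6 K, S − S₀ = +0.70 psu.
Bracket = 1 − α·(+5.6) + β·(+0.70) = 1 + (-9.03 × 10⁻⁴) = 0.9990970.
ρ = 1025 × 0.9990970 = 1024.07 kg m⁻³.

1024.07 kg m⁻³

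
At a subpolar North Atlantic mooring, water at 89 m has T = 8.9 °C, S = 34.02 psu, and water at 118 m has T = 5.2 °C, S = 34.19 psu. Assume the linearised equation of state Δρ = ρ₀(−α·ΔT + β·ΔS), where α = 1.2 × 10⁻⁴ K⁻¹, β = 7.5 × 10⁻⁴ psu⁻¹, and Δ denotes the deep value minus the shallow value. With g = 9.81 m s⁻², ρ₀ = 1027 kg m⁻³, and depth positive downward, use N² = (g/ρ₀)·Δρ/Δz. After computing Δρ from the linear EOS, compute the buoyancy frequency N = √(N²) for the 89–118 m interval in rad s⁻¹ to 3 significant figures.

0.0139 rad s⁻¹

ΔT = -3.7 K, ΔS = +0.17 psu (deep − shallow).
Δρ/ρ₀ = −αΔT + βΔS = 4.44 × 10⁻⁴ + 1.275 × 10⁻⁴ = 5.715 × 10⁻⁴, so Δρ ≈ 0.5869 kg m⁻³.
N² = (g/ρ₀)·Δρ/Δz = g·(Δρ/ρ₀)/Δz = 9.81 × 5.715 × 10⁻⁴ / 29 = 1.9332 × 10⁻⁴ s⁻².
N = √(1.9332 × 10⁻⁴) = 0.013904 rad s⁻¹ ≈ 0.0139 rad s⁻¹.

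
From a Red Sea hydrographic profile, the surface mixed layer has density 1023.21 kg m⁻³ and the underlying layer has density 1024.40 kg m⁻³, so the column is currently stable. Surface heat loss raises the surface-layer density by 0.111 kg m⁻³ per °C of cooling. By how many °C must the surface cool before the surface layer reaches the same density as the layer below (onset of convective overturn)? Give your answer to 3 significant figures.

Density deficit of the surface layer: 1024.40 − 1023.21 = 1.19 kg m⁻³.
Required change = 1.19 / 0.111 = 10.7 °C.

10.7 °C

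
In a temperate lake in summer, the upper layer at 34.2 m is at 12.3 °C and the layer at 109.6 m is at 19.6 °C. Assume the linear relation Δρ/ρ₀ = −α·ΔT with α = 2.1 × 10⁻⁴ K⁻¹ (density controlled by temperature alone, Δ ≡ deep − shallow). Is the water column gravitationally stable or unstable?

unstable

ΔT = 19.6 − 12.3 = +7.3 K, so Δρ/ρ₀ = −αΔT = -1.533 × 10⁻³.
Δρ/ρ₀ < 0, so Δρ < 0: deeper water is lighter → statically unstable; the column would overturn.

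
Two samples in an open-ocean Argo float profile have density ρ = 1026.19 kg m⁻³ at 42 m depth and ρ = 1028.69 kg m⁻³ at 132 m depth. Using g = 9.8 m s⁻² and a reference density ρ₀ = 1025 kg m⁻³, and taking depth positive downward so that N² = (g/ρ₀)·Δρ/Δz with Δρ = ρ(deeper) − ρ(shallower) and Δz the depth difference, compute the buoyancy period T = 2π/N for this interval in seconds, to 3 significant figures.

386 s

Δρ = 1028.69 − 1026.19 = 2.50 kg m⁻³ over Δz = 132 − 42 = 90 m.
N² = (9.8/1025) × (2.50/90) = 2.6558 × 10⁻⁴ s⁻².
N = √(2.6558 × 10⁻⁴) = 0.016297 rad s⁻¹, so T = 2π/N = 385.54 s ≈ 386 s.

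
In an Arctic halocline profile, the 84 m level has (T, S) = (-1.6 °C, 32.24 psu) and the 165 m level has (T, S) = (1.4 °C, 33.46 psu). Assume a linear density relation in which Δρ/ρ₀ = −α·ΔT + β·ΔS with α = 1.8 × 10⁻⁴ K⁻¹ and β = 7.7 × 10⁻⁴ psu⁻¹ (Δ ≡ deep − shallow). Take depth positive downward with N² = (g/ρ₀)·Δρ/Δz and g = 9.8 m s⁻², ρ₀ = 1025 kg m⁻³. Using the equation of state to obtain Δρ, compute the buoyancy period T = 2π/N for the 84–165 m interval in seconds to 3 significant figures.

904 s

ΔT = +3.0 K, ΔS = +1.22 psu (deep − shallow).
Δρ/ρ₀ = −αΔT + βΔS = -5.40 × 10⁻⁴ + 9.394 × 10⁻⁴ = 3.994 × 10⁻⁴, so Δρ ≈ 0.4094 kg m⁻³.
N² = (g/ρ₀)·Δρ/Δz = g·(Δρ/ρ₀)/Δz = 9.8 × 3.994 × 10⁻⁴ / 81 = 4.8322 × 10⁻⁵ s⁻².
N = √(4.8322 × 10⁻⁵) = 6.9514 × 10⁻³ rad s⁻¹ → T = 2π/N = 903.87 s ≈ 904 s.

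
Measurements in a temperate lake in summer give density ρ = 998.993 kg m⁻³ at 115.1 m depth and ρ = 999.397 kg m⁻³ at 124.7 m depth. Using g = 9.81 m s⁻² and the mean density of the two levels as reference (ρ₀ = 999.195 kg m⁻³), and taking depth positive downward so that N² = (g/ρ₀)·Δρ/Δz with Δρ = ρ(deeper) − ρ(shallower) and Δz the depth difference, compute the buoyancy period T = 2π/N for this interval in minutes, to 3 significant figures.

Δρ = 999.397 − 998.993 = 0.404 kg m⁻³ over Δz = 124.7 − 115.1 = 9.6 m.
N² = (9.81/999.195) × (0.404/9.6) = 4.1317 × 10⁻⁴ s⁻².
N = √(4.1317 × 10⁻⁴) = 0.020327 rad s⁻¹, so T = 2π/N = 309.11 s = 5.1518 min ≈ 5.15 min.
N² > 0, so the interval is statically stable.

5.15 min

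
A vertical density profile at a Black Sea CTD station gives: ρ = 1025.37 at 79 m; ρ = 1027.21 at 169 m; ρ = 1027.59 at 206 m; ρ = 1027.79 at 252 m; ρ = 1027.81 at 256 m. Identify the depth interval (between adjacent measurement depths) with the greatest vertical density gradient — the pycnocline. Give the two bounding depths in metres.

Compute the density gradient over each adjacent pair:
  79–169 m: Δρ/Δz = 1.84/90 = 0.020 kg m⁻⁴
  169–206 m: Δρ/Δz = 0.38/37 = 0.010 kg m⁻⁴
  206–252 m: Δρ/Δz = 0.20/46 = 4.3 × 10⁻³ kg m⁻⁴
  252–256 m: Δρ/Δz = 0.02/4 = 5.0 × 10⁻³ kg m⁻⁴
The largest gradient is in the 79–169 m interval — the pycnocline.

79–169 m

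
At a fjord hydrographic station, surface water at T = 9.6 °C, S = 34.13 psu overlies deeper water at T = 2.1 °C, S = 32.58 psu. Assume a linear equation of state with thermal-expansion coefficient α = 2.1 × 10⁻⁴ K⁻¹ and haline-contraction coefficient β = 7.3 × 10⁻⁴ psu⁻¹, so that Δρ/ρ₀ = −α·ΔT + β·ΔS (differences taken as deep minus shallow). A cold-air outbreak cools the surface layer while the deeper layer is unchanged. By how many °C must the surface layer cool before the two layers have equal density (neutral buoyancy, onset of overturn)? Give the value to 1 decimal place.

2.1 °C

Neutral buoyancy requires Δρ = 0, i.e. −α(T_deep − T_surf′) + β(S_deep − S_surf) = 0.
T_surf′ = T_deep − (β/α)·ΔS = 2.1 − (7.3 × 10⁻⁴/2.1 × 10⁻⁴)·(-1.55) = 7.488 °C.
Cooling required: 9.6 − (7.488) = 2.112 °C.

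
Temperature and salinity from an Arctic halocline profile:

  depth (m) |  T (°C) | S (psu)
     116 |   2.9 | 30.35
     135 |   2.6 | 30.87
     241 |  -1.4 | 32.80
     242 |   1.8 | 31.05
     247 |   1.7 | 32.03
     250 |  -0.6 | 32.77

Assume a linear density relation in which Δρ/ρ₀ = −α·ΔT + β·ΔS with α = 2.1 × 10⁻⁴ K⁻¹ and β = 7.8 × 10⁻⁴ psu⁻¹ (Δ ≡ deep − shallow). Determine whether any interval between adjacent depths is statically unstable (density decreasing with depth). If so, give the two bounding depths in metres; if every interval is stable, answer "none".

Evaluate Δρ/ρ₀ = −αΔT + βΔS across each adjacent pair:
  116–135 m: −αΔT+βΔS = −(2.1 × 10⁻⁴)(-0.3)+(7.8 × 10⁻⁴)(+0.52) = 4.7 × 10⁻⁴ → stable
  135–241 m: −αΔT+βΔS = −(2.1 × 10⁻⁴)(-4.0)+(7.8 × 10⁻⁴)(+1.93) = 2.3 × 10⁻³ → stable
  241–242 m: −αΔT+βΔS = −(2.1 × 10⁻⁴)(+3.2)+(7.8 × 10⁻⁴)(-1.75) = -2.0 × 10⁻³ → UNSTABLE
  242–247 m: −αΔT+βΔS = −(2.1 × 10⁻⁴)(-0.1)+(7.8 × 10⁻⁴)(+0.98) = 7.9 × 10⁻⁴ → stable
  247–250 m: −αΔT+βΔS = −(2.1 × 10⁻⁴)(-2.3)+(7.8 × 10⁻⁴)(+0.74) = 1.1 × 10⁻³ → stable
The 241–242 m interval has Δρ < 0: lighter water underlies denser water.

241–242 m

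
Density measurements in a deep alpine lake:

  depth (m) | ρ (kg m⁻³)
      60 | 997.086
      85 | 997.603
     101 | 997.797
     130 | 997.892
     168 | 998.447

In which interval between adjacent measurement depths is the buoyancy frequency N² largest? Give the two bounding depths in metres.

Compute the density gradient over each adjacent pair:
  60–85 m: Δρ/Δz = 0.517/25 = 0.021 kg m⁻⁴
  85–101 m: Δρ/Δz = 0.194/16 = 0.012 kg m⁻⁴
  101–130 m: Δρ/Δz = 0.095/29 = 3.3 × 10⁻³ kg m⁻⁴
  130–168 m: Δρ/Δz = 0.555/38 = 0.015 kg m⁻⁴
The largest gradient is in the 60–85 m interval — the pycnocline.

60–85 m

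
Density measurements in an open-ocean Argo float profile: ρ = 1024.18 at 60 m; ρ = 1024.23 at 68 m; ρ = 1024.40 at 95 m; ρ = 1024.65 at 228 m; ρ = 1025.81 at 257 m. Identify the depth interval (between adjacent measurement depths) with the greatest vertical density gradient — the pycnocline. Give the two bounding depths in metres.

Compute the density gradient over each adjacent pair:
  60–68 m: Δρ/Δz = 0.05/8 = 6.3 × 10⁻³ kg m⁻⁴
  68–95 m: Δρ/Δz = 0.17/27 = 6.3 × 10⁻³ kg m⁻⁴
  95–228 m: Δρ/Δz = 0.25/133 = 1.9 × 10⁻³ kg m⁻⁴
  228–257 m: Δρ/Δz = 1.16/29 = 0.040 kg m⁻⁴
The largest gradient is in the 228–257 m interval — the pycnocline.

228–257 m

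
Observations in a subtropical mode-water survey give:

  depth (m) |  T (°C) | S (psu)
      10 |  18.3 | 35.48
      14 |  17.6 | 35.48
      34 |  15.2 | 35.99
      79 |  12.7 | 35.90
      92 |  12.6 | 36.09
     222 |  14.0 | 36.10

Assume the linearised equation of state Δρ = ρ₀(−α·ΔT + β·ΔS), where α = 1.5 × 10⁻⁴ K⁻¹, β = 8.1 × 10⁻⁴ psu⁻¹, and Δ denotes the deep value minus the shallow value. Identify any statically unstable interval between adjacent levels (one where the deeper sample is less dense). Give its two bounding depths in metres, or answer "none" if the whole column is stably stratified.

92–222 m

Evaluate Δρ/ρ₀ = −αΔT + βΔS across each adjacent pair:
  10–14 m: −αΔT+βΔS = −(1.5 × 10⁻⁴)(-0.7)+(8.1 × 10⁻⁴)(+0.00) = 1.0 × 10⁻⁴ → stable
  14–34 m: −αΔT+βΔS = −(1.5 × 10⁻⁴)(-2.4)+(8.1 × 10⁻⁴)(+0.51) = 7.7 × 10⁻⁴ → stable
  34–79 m: −αΔT+βΔS = −(1.5 × 10⁻⁴)(-2.5)+(8.1 × 10⁻⁴)(-0.09) = 3.0 × 10⁻⁴ → stable
  79–92 m: −αΔT+βΔS = −(1.5 × 10⁻⁴)(-0.1)+(8.1 × 10⁻⁴)(+0.19) = 1.7 × 10⁻⁴ → stable
  92–222 m: −αΔT+βΔS = −(1.5 × 10⁻⁴)(+1.4)+(8.1 × 10⁻⁴)(+0.01) = -2.0 × 10⁻⁴ → UNSTABLE
The 92–222 m interval has Δρ < 0: lighter water underlies denser water.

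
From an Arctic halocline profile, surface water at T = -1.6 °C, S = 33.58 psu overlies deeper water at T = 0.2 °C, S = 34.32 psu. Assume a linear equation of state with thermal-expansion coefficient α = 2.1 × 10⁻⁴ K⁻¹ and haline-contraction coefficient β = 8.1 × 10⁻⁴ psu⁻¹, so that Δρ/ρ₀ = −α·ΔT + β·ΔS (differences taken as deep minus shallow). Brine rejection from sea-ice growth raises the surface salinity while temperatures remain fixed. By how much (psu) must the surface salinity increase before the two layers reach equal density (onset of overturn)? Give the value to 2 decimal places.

Neutral buoyancy requires −α(T_deep − T_surf) + β(S_deep − S_surf′) = 0.
S_surf′ = S_deep − (α/β)·ΔT = 34.32 − (2.1 × 10⁻⁴/8.1 × 10⁻⁴)·(+1.8) = 33.8533 psu.
Increase required: 33.8533 − 33.58 = 0.2733 psu.

0.27 psu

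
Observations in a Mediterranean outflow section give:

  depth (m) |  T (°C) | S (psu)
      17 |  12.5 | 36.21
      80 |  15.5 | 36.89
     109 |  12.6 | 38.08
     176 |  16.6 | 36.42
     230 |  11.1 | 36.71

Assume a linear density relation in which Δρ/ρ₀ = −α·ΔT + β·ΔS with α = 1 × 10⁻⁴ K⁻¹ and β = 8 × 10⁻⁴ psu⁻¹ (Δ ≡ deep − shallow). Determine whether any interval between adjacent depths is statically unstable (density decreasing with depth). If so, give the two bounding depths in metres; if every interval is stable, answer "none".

109–176 m

Evaluate Δρ/ρ₀ = −αΔT + βΔS across each adjacent pair:
  17–80 m: −αΔT+βΔS = −(1 × 10⁻⁴)(+3.0)+(8 × 10⁻⁴)(+0.68) = 2.4 × 10⁻⁴ → stable
  80–109 m: −αΔT+βΔS = −(1 × 10⁻⁴)(-2.9)+(8 × 10⁻⁴)(+1.19) = 1.2 × 10⁻³ → stable
  109–176 m: −αΔT+βΔS = −(1 × 10⁻⁴)(+4.0)+(8 × 10⁻⁴)(-1.66) = -1.7 × 10⁻³ → UNSTABLE
  176–230 m: −αΔT+βΔS = −(1 × 10⁻⁴)(-5.5)+(8 × 10⁻⁴)(+0.29) = 7.8 × 10⁻⁴ → stable
The 109–176 m interval has Δρ < 0: lighter water underlies denser water.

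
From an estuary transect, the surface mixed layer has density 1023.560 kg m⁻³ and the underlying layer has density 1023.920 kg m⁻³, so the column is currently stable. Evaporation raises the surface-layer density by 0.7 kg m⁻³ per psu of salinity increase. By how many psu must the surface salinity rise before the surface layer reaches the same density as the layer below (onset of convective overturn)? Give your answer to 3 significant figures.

Density deficit of the surface layer: 1023.920 − 1023.560 = 0.36 kg m⁻³.
Required change = 0.36 / 0.7 = 0.514 psu.

0.514 psu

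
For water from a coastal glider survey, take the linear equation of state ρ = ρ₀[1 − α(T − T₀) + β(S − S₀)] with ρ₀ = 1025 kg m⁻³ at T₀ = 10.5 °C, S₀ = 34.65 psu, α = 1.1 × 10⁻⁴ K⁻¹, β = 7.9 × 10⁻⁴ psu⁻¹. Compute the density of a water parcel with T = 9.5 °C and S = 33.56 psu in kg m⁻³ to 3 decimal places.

T − T₀ = -1.0 K, S − S₀ = -1.09 psu.
Bracket = 1 − α·(-1.0) + β·(-1.09) = 1 + (-7.511 × 10⁻⁴) = 0.9992489.
ρ = 1025 × 0.9992489 = 1024.230 kg m⁻³.

1024.230 kg m⁻³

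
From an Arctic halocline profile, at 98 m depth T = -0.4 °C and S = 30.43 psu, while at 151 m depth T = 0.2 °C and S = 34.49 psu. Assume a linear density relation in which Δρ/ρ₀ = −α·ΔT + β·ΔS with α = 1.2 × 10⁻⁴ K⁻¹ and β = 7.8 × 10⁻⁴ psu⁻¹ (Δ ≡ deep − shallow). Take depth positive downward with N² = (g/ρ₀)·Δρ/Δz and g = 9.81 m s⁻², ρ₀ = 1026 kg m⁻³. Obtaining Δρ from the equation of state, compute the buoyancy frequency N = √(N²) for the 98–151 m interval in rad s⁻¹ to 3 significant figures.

ΔT = +0.6 K, ΔS = +4.06 psu (deep − shallow).
Δρ/ρ₀ = −αΔT + βΔS = -7.20 × 10⁻⁵ + 3.1668 × 10⁻³ = 3.0948 × 10⁻³, so Δρ ≈ 3.175 kg m⁻³.
N² = (g/ρ₀)·Δρ/Δz = g·(Δρ/ρ₀)/Δz = 9.81 × 3.0948 × 10⁻³ / 53 = 5.7283 × 10⁻⁴ s⁻².
N = √(5.7283 × 10⁻⁴) = 0.023934 rad s⁻¹ ≈ 0.0239 rad s⁻¹.

0.0239 rad s⁻¹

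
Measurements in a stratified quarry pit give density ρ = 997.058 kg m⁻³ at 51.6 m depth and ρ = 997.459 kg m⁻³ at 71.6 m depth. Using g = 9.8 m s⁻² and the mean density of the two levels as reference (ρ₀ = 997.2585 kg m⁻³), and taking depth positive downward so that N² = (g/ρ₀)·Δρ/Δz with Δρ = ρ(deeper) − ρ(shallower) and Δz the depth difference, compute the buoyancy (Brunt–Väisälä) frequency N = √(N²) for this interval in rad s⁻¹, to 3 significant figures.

Δρ = 997.459 − 997.058 = 0.401 kg m⁻³ over Δz = 71.6 − 51.6 = 20 m.
N² = (9.8/997.2585) × (0.401/20) = 1.9703 × 10⁻⁴ s⁻².
N = √(1.9703 × 10⁻⁴) = 0.014037 rad s⁻¹ ≈ 0.0140 rad s⁻¹.
N² > 0, so the interval is statically stable.

0.0140 rad s⁻¹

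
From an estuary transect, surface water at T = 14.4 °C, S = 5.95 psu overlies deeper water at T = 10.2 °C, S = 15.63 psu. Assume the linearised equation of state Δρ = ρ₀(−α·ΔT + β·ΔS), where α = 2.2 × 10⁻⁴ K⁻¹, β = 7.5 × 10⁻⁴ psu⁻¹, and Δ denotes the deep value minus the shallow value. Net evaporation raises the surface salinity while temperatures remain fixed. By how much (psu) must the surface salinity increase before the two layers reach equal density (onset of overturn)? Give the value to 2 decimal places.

Neutral buoyancy requires −α(T_deep − T_surf) + β(S_deep − S_surf′) = 0.
S_surf′ = S_deep − (α/β)·ΔT = 15.63 − (2.2 × 10⁻⁴/7.5 × 10⁻⁴)·(-4.2) = 16.8620 psu.
Increase required: 16.8620 − 5.95 = 10.9120 psu.

10.91 psu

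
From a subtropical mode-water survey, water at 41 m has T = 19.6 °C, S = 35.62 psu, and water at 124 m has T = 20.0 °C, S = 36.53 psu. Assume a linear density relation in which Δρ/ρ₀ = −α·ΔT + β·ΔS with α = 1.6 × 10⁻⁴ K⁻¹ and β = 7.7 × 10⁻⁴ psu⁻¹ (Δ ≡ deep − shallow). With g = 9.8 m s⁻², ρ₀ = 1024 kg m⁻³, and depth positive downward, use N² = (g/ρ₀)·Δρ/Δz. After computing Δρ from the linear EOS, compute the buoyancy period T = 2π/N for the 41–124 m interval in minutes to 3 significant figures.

12.1 min

ΔT = +0.4 K, ΔS = +0.91 psu (deep − shallow).
Δρ/ρ₀ = −αΔT + βΔS = -6.40 × 10⁻⁵ + 7.007 × 10⁻⁴ = 6.367 × 10⁻⁴, so Δρ ≈ 0.6520 kg m⁻³.
N² = (g/ρ₀)·Δρ/Δz = g·(Δρ/ρ₀)/Δz = 9.8 × 6.367 × 10⁻⁴ / 83 = 7.5177 × 10⁻⁵ s⁻².
N = √(7.5177 × 10⁻⁵) = 8.6705 × 10⁻³ rad s⁻¹ → T = 2π/N = 724.66 s = 12.078 min ≈ 12.1 min.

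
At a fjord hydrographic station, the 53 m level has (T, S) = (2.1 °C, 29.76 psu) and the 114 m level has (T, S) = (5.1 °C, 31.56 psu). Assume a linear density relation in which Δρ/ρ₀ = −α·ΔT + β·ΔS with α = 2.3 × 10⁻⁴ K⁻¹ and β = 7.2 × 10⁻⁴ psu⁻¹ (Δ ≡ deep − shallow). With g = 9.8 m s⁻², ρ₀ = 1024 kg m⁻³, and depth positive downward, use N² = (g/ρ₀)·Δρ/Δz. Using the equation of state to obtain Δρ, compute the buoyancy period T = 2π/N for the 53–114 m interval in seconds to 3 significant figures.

ΔT = +3.0 K, ΔS = +1.80 psu (deep − shallow).
Δρ/ρ₀ = −αΔT + βΔS = -6.90 × 10⁻⁴ + 1.296 × 10⁻³ = 6.06 × 10⁻⁴, so Δρ ≈ 0.6205 kg m⁻³.
N² = (g/ρ₀)·Δρ/Δz = g·(Δρ/ρ₀)/Δz = 9.8 × 6.06 × 10⁻⁴ / 61 = 9.7357 × 10⁻⁵ s⁻².
N = √(9.7357 × 10⁻⁵) = 9.8670 × 10⁻³ rad s⁻¹ → T = 2π/N = 636.79 s ≈ 637 s.

637 s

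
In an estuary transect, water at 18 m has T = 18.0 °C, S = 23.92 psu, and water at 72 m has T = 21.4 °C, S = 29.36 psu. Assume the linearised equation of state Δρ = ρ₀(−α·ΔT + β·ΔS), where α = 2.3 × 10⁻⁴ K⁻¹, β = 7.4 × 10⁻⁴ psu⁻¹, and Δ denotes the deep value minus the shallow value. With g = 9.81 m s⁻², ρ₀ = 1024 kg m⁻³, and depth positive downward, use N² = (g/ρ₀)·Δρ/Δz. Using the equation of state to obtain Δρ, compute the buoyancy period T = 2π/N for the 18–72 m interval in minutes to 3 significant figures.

ΔT = +3.4 K, ΔS = +5.44 psu (deep − shallow).
Δρ/ρ₀ = −αΔT + βΔS = -7.82 × 10⁻⁴ + 4.0256 × 10⁻³ = 3.2436 × 10⁻³, so Δρ ≈ 3.321 kg m⁻³.
N² = (g/ρ₀)·Δρ/Δz = g·(Δρ/ρ₀)/Δz = 9.81 × 3.2436 × 10⁻³ / 54 = 5.8925 × 10⁻⁴ s⁻².
N = √(5.8925 × 10⁻⁴) = 0.024274 rad s⁻¹ → T = 2π/N = 258.84 s = 4.3140 min ≈ 4.31 min.

4.31 min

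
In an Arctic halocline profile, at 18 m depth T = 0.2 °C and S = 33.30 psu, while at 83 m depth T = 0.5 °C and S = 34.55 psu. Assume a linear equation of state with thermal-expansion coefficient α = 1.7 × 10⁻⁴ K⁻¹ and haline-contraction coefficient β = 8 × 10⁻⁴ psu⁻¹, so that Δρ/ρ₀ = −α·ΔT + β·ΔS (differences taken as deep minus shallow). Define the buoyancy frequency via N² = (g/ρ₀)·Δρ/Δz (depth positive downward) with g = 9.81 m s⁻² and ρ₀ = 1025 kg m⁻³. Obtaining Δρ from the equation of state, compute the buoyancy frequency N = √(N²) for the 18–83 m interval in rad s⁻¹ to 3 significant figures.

ΔT = +0.3 K, ΔS = +1.25 psu (deep − shallow).
Δρ/ρ₀ = −αΔT + βΔS = -5.10 × 10⁻⁵ + 1.00 × 10⁻³ = 9.49 × 10⁻⁴, so Δρ ≈ 0.9727 kg m⁻³.
N² = (g/ρ₀)·Δρ/Δz = g·(Δρ/ρ₀)/Δz = 9.81 × 9.49 × 10⁻⁴ / 65 = 1.4323 × 10⁻⁴ s⁻².
N = √(1.4323 × 10⁻⁴) = 0.011968 rad s⁻¹ ≈ 0.0120 rad s⁻¹.

0.0120 rad s⁻¹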